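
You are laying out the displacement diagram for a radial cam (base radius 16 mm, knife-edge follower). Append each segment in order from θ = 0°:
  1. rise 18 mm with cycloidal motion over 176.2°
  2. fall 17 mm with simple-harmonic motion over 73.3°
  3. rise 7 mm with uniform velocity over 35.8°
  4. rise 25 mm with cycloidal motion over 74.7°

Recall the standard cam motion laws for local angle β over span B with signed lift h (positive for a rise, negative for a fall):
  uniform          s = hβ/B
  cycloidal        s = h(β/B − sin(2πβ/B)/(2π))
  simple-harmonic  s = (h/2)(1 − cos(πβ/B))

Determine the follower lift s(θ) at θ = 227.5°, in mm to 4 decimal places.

seg 1 [0°–176.2°] cycloidal, h=18: full span → s += 18 → s = 18.0000
seg 2 [176.2°–249.5°] simple-harmonic, h=-17: θ=227.5° here. β=51.3, B=73.3. -17/2·(1 − cos(π·0.6999)) = -13.4932 → s = 4.5068

4.5068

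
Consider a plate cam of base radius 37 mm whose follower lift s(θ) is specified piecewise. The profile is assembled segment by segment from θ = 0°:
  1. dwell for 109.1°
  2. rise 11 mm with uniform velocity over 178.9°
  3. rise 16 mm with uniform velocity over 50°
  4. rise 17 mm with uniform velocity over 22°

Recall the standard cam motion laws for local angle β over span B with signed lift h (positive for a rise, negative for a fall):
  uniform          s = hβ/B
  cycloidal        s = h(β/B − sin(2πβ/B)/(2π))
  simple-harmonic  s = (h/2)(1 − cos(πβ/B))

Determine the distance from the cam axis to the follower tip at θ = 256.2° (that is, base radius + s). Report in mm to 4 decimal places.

seg 1 [0°–109.1°] dwell: s stays 0.0000
seg 2 [109.1°–288°] uniform, h=11: θ=256.2° here. β=147.1, B=178.9. 11·147.1/178.9 = 9.0447 → s = 9.0447
radial distance = base radius + s = 37 + 9.0447 = 46.0447

46.0447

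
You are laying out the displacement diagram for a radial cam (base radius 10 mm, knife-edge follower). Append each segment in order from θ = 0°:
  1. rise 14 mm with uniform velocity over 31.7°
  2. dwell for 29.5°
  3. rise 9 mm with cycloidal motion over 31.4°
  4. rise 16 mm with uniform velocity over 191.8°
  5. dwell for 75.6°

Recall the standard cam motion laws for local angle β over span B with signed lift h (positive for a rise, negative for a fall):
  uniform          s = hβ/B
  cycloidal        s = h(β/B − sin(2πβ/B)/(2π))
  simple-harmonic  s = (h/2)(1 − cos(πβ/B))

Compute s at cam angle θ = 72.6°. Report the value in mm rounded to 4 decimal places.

seg 1 [0°–31.7°] uniform, h=14: full span → s += 14 → s = 14.0000
seg 2 [31.7°–61.2°] dwell: s stays 14.0000
seg 3 [61.2°–92.6°] cycloidal, h=9: θ=72.6° here. β=11.4, B=31.4. 9·(0.3631 − sin(2π·0.3631)/(2π)) = 2.1816 → s = 16.1816

16.1816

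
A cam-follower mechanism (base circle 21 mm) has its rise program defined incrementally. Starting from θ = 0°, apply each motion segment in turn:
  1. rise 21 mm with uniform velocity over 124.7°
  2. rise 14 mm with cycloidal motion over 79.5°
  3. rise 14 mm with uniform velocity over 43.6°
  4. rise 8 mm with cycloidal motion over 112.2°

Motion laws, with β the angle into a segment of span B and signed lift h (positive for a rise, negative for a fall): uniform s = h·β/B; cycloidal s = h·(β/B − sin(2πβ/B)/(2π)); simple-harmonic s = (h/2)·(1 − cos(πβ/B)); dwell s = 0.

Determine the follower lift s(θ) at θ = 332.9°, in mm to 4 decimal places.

seg 1 [0°–124.7°] uniform, h=21: full span → s += 21 → s = 21.0000
seg 2 [124.7°–204.2°] cycloidal, h=14: full span → s += 14 → s = 35.0000
seg 3 [204.2°–247.8°] uniform, h=14: full span → s += 14 → s = 49.0000
seg 4 [247.8°–360°] cycloidal, h=8: θ=332.9° here. β=85.1, B=112.2. 8·(0.7585 − sin(2π·0.7585)/(2π)) = 7.3392 → s = 56.3392

56.3392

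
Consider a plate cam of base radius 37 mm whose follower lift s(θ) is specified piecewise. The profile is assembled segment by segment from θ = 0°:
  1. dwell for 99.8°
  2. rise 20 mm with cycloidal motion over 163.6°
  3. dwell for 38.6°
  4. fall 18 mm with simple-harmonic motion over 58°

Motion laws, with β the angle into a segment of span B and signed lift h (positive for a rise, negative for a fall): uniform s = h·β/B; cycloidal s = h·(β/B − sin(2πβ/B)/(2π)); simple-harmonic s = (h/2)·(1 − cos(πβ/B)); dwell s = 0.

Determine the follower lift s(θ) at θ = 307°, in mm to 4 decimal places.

seg 1 [0°–99.8°] dwell: s stays 0.0000
seg 2 [99.8°–263.4°] cycloidal, h=20: full span → s += 20 → s = 20.0000
seg 3 [263.4°–302°] dwell: s stays 20.0000
seg 4 [302°–360°] simple-harmonic, h=-18: θ=307° here. β=5, B=58. -18/2·(1 − cos(π·0.0862)) = -0.3281 → s = 19.6719

19.6719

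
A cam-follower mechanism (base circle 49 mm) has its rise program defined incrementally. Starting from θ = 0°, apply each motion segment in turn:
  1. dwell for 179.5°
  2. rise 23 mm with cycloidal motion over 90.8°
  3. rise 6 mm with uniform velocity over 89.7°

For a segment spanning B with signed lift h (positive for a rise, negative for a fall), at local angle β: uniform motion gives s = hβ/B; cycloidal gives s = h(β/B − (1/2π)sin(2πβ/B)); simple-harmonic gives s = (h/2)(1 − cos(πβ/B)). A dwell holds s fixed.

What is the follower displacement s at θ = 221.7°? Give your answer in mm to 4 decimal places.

seg 1 [0°–179.5°] dwell: s stays 0.0000
seg 2 [179.5°–270.3°] cycloidal, h=23: θ=221.7° here. β=42.2, B=90.8. 23·(0.4648 − sin(2π·0.4648)/(2π)) = 9.8855 → s = 9.8855

9.8855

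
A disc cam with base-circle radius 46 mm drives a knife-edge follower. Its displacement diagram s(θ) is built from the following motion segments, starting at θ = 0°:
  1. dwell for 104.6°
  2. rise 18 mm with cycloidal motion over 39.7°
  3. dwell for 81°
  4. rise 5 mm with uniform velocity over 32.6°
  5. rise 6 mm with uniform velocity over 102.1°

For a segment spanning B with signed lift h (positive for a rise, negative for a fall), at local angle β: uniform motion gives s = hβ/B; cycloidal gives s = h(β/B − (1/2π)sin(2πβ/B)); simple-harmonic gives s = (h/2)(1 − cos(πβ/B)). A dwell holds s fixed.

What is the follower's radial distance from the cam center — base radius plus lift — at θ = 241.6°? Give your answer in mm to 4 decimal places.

seg 1 [0°–104.6°] dwell: s stays 0.0000
seg 2 [104.6°–144.3°] cycloidal, h=18: full span → s += 18 → s = 18.0000
seg 3 [144.3°–225.3°] dwell: s stays 18.0000
seg 4 [225.3°–257.9°] uniform, h=5: θ=241.6° here. β=16.3, B=32.6. 5·16.3/32.6 = 2.5000 → s = 20.5000
radial distance = base radius + s = 46 + 20.5000 = 66.5000

66.5000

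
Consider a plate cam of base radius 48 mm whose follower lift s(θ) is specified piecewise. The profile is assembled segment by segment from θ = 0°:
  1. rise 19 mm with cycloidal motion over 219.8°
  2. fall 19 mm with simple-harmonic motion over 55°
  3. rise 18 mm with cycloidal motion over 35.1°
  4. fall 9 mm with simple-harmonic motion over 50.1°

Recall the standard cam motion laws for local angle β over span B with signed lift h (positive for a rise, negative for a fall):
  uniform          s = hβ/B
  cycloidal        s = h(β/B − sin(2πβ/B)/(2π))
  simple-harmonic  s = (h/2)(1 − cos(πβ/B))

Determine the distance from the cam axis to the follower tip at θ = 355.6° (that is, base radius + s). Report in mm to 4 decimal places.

seg 1 [0°–219.8°] cycloidal, h=19: full span → s += 19 → s = 19.0000
seg 2 [219.8°–274.8°] simple-harmonic, h=-19: full span → s += -19 → s = 0.0000
seg 3 [274.8°–309.9°] cycloidal, h=18: full span → s += 18 → s = 18.0000
seg 4 [309.9°–360°] simple-harmonic, h=-9: θ=355.6° here. β=45.7, B=50.1. -9/2·(1 − cos(π·0.9122)) = -8.8298 → s = 9.1702
radial distance = base radius + s = 48 + 9.1702 = 57.1702

57.1702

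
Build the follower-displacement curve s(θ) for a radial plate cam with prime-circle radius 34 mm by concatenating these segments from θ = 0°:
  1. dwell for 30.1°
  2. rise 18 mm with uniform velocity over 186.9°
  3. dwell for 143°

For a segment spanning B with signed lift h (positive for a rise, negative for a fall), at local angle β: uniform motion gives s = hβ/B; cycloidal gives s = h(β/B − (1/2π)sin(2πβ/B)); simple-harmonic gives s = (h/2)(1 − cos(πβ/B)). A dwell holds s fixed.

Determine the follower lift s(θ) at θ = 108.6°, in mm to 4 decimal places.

seg 1 [0°–30.1°] dwell: s stays 0.0000
seg 2 [30.1°–217°] uniform, h=18: θ=108.6° here. β=78.5, B=186.9. 18·78.5/186.9 = 7.5602 → s = 7.5602

7.5602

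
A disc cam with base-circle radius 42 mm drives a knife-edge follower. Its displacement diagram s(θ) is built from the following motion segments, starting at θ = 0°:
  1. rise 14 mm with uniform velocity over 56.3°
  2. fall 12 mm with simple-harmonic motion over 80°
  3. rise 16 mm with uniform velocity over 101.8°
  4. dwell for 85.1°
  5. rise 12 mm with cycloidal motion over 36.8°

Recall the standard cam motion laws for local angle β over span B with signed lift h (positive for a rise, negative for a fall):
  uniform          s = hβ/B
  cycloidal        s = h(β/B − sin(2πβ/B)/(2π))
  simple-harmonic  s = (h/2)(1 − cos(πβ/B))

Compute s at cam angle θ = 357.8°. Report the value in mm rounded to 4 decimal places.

seg 1 [0°–56.3°] uniform, h=14: full span → s += 14 → s = 14.0000
seg 2 [56.3°–136.3°] simple-harmonic, h=-12: full span → s += -12 → s = 2.0000
seg 3 [136.3°–238.1°] uniform, h=16: full span → s += 16 → s = 18.0000
seg 4 [238.1°–323.2°] dwell: s stays 18.0000
seg 5 [323.2°–360°] cycloidal, h=12: θ=357.8° here. β=34.6, B=36.8. 12·(0.9402 − sin(2π·0.9402)/(2π)) = 11.9832 → s = 29.9832

29.9832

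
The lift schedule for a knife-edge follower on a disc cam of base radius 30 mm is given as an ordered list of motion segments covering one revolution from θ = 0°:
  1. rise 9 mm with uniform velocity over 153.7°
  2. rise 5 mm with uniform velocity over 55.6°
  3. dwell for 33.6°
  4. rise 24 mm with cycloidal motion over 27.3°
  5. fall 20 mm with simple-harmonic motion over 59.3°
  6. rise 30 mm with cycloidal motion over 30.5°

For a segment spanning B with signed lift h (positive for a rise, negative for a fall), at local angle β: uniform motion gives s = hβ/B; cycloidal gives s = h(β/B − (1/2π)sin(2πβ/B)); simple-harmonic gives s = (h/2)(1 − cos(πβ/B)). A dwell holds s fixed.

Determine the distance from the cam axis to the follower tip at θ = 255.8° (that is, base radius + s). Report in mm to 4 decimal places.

seg 1 [0°–153.7°] uniform, h=9: full span → s += 9 → s = 9.0000
seg 2 [153.7°–209.3°] uniform, h=5: full span → s += 5 → s = 14.0000
seg 3 [209.3°–242.9°] dwell: s stays 14.0000
seg 4 [242.9°–270.2°] cycloidal, h=24: θ=255.8° here. β=12.9, B=27.3. 24·(0.4725 − sin(2π·0.4725)/(2π)) = 10.6846 → s = 24.6846
radial distance = base radius + s = 30 + 24.6846 = 54.6846

54.6846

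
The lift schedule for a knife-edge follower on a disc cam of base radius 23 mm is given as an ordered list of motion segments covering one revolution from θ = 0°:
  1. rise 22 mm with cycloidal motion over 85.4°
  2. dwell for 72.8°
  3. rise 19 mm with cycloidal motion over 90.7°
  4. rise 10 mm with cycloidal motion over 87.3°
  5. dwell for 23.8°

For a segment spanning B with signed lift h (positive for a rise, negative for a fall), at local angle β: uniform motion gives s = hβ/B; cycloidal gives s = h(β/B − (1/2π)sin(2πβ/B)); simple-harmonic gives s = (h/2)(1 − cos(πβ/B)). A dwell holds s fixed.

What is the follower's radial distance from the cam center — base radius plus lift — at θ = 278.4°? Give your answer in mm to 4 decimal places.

seg 1 [0°–85.4°] cycloidal, h=22: full span → s += 22 → s = 22.0000
seg 2 [85.4°–158.2°] dwell: s stays 22.0000
seg 3 [158.2°–248.9°] cycloidal, h=19: full span → s += 19 → s = 41.0000
seg 4 [248.9°–336.2°] cycloidal, h=10: θ=278.4° here. β=29.5, B=87.3. 10·(0.3379 − sin(2π·0.3379)/(2π)) = 2.0243 → s = 43.0243
radial distance = base radius + s = 23 + 43.0243 = 66.0243

66.0243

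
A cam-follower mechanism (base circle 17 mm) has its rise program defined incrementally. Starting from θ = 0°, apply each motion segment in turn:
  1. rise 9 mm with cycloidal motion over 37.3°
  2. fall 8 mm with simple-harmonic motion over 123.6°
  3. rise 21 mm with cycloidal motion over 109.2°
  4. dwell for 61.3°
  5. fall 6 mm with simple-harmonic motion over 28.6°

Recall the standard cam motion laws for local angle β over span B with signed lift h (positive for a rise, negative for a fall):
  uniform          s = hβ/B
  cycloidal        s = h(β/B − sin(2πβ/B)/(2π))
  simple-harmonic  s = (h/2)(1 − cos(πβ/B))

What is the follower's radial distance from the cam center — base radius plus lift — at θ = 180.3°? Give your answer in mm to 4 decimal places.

seg 1 [0°–37.3°] cycloidal, h=9: full span → s += 9 → s = 9.0000
seg 2 [37.3°–160.9°] simple-harmonic, h=-8: full span → s += -8 → s = 1.0000
seg 3 [160.9°–270.1°] cycloidal, h=21: θ=180.3° here. β=19.4, B=109.2. 21·(0.1777 − sin(2π·0.1777)/(2π)) = 0.7279 → s = 1.7279
radial distance = base radius + s = 17 + 1.7279 = 18.7279

18.7279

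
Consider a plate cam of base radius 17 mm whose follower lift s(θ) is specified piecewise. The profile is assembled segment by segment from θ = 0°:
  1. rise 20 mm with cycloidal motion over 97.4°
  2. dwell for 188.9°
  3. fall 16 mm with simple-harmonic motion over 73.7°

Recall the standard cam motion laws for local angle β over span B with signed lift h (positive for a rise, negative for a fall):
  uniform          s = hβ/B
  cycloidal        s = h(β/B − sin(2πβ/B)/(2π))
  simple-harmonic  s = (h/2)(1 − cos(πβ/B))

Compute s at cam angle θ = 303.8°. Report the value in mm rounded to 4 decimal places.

seg 1 [0°–97.4°] cycloidal, h=20: full span → s += 20 → s = 20.0000
seg 2 [97.4°–286.3°] dwell: s stays 20.0000
seg 3 [286.3°–360°] simple-harmonic, h=-16: θ=303.8° here. β=17.5, B=73.7. -16/2·(1 − cos(π·0.2374)) = -2.1246 → s = 17.8754

17.8754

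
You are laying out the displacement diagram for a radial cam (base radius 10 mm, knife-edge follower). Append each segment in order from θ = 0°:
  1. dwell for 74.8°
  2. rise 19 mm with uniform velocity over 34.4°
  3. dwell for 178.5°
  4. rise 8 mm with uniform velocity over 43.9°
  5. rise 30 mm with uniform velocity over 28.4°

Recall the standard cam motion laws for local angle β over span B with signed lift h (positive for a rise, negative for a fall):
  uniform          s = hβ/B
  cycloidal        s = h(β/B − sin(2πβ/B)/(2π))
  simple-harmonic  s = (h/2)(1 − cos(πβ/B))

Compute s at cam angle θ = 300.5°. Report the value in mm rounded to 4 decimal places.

seg 1 [0°–74.8°] dwell: s stays 0.0000
seg 2 [74.8°–109.2°] uniform, h=19: full span → s += 19 → s = 19.0000
seg 3 [109.2°–287.7°] dwell: s stays 19.0000
seg 4 [287.7°–331.6°] uniform, h=8: θ=300.5° here. β=12.8, B=43.9. 8·12.8/43.9 = 2.3326 → s = 21.3326

21.3326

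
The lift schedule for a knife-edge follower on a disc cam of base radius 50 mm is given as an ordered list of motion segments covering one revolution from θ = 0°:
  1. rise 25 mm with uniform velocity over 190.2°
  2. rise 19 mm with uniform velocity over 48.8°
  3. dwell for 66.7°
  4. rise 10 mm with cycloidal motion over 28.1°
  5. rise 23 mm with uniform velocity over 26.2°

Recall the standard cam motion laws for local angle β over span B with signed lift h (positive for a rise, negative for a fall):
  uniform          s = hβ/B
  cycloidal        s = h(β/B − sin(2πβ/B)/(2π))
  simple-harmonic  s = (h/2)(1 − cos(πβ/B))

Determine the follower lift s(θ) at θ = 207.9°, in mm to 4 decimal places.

seg 1 [0°–190.2°] uniform, h=25: full span → s += 25 → s = 25.0000
seg 2 [190.2°–239°] uniform, h=19: θ=207.9° here. β=17.7, B=48.8. 19·17.7/48.8 = 6.8914 → s = 31.8914

31.8914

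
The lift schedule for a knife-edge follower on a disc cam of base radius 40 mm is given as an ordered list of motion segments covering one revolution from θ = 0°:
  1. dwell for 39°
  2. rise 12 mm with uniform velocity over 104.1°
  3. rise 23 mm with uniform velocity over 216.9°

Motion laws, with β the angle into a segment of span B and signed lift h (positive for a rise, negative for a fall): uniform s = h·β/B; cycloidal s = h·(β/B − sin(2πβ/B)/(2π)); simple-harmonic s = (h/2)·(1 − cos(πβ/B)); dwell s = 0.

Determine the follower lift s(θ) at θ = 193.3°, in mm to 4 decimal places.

seg 1 [0°–39°] dwell: s stays 0.0000
seg 2 [39°–143.1°] uniform, h=12: full span → s += 12 → s = 12.0000
seg 3 [143.1°–360°] uniform, h=23: θ=193.3° here. β=50.2, B=216.9. 23·50.2/216.9 = 5.3232 → s = 17.3232

17.3232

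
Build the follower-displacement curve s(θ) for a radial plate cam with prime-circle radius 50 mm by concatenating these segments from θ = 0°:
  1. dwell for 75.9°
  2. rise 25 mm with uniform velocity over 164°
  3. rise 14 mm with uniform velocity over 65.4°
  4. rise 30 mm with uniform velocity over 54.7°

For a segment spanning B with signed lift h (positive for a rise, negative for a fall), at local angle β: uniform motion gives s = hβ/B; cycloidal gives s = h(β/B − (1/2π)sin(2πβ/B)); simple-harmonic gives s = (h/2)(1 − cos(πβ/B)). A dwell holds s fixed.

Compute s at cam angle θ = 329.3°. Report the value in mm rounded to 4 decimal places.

seg 1 [0°–75.9°] dwell: s stays 0.0000
seg 2 [75.9°–239.9°] uniform, h=25: full span → s += 25 → s = 25.0000
seg 3 [239.9°–305.3°] uniform, h=14: full span → s += 14 → s = 39.0000
seg 4 [305.3°–360°] uniform, h=30: θ=329.3° here. β=24, B=54.7. 30·24/54.7 = 13.1627 → s = 52.1627

52.1627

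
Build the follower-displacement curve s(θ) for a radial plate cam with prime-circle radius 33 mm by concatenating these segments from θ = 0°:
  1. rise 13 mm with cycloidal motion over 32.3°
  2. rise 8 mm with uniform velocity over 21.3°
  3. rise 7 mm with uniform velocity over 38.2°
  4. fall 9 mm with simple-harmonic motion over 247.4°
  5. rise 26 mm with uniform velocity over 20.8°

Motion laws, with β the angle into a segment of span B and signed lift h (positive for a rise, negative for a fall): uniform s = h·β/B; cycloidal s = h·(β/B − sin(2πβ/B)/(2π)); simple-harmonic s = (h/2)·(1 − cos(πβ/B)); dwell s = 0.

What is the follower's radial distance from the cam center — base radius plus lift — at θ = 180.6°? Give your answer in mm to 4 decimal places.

seg 1 [0°–32.3°] cycloidal, h=13: full span → s += 13 → s = 13.0000
seg 2 [32.3°–53.6°] uniform, h=8: full span → s += 8 → s = 21.0000
seg 3 [53.6°–91.8°] uniform, h=7: full span → s += 7 → s = 28.0000
seg 4 [91.8°–339.2°] simple-harmonic, h=-9: θ=180.6° here. β=88.8, B=247.4. -9/2·(1 − cos(π·0.3589)) = -2.5704 → s = 25.4296
radial distance = base radius + s = 33 + 25.4296 = 58.4296

58.4296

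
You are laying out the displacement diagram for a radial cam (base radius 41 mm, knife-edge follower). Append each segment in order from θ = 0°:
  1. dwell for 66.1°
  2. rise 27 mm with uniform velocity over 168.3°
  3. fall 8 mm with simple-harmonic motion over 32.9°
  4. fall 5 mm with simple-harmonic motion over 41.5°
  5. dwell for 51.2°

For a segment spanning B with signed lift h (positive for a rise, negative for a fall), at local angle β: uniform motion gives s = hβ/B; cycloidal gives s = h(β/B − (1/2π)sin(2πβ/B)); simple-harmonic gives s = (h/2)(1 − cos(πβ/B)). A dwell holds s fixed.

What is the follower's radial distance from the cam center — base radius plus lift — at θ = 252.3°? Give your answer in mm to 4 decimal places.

seg 1 [0°–66.1°] dwell: s stays 0.0000
seg 2 [66.1°–234.4°] uniform, h=27: full span → s += 27 → s = 27.0000
seg 3 [234.4°–267.3°] simple-harmonic, h=-8: θ=252.3° here. β=17.9, B=32.9. -8/2·(1 − cos(π·0.5441)) = -4.5521 → s = 22.4479
radial distance = base radius + s = 41 + 22.4479 = 63.4479

63.4479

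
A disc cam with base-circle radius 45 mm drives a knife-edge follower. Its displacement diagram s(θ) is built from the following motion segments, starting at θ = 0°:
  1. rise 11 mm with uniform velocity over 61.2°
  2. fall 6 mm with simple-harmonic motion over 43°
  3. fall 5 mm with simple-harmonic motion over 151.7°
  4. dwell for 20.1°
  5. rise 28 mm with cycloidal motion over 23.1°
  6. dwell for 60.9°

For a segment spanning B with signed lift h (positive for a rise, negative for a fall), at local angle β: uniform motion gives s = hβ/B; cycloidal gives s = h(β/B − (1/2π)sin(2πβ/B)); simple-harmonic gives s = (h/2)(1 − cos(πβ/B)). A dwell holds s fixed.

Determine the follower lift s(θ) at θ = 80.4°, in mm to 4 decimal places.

seg 1 [0°–61.2°] uniform, h=11: full span → s += 11 → s = 11.0000
seg 2 [61.2°–104.2°] simple-harmonic, h=-6: θ=80.4° here. β=19.2, B=43. -6/2·(1 − cos(π·0.4465)) = -2.4983 → s = 8.5017

8.5017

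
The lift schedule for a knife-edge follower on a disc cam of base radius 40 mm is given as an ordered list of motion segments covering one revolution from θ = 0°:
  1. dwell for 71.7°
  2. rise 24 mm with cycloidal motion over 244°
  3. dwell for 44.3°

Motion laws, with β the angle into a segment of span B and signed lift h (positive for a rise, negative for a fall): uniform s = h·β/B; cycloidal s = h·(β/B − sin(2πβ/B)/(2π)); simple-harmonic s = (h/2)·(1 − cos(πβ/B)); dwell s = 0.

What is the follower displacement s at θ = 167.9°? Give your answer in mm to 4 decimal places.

seg 1 [0°–71.7°] dwell: s stays 0.0000
seg 2 [71.7°–315.7°] cycloidal, h=24: θ=167.9° here. β=96.2, B=244. 24·(0.3943 − sin(2π·0.3943)/(2π)) = 7.1072 → s = 7.1072

7.1072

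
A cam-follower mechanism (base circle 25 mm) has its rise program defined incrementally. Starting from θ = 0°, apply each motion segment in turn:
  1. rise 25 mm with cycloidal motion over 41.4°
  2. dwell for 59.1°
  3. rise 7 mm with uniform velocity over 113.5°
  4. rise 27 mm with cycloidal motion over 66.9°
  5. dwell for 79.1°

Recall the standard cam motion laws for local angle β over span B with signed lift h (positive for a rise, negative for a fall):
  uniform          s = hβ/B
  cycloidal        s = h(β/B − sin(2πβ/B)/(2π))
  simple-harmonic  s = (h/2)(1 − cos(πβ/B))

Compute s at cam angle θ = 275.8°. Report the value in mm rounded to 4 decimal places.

seg 1 [0°–41.4°] cycloidal, h=25: full span → s += 25 → s = 25.0000
seg 2 [41.4°–100.5°] dwell: s stays 25.0000
seg 3 [100.5°–214°] uniform, h=7: full span → s += 7 → s = 32.0000
seg 4 [214°–280.9°] cycloidal, h=27: θ=275.8° here. β=61.8, B=66.9. 27·(0.9238 − sin(2π·0.9238)/(2π)) = 26.9222 → s = 58.9222

58.9222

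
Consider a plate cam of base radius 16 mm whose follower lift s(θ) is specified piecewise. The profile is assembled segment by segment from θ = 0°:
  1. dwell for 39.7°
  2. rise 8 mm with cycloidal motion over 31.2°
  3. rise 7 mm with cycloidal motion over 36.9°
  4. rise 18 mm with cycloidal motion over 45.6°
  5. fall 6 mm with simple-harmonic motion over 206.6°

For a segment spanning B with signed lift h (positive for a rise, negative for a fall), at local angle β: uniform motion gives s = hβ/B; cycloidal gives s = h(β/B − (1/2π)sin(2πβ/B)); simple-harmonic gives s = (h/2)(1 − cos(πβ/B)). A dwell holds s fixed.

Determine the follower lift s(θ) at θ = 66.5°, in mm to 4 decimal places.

seg 1 [0°–39.7°] dwell: s stays 0.0000
seg 2 [39.7°–70.9°] cycloidal, h=8: θ=66.5° here. β=26.8, B=31.2. 8·(0.8590 − sin(2π·0.8590)/(2π)) = 7.8581 → s = 7.8581

7.8581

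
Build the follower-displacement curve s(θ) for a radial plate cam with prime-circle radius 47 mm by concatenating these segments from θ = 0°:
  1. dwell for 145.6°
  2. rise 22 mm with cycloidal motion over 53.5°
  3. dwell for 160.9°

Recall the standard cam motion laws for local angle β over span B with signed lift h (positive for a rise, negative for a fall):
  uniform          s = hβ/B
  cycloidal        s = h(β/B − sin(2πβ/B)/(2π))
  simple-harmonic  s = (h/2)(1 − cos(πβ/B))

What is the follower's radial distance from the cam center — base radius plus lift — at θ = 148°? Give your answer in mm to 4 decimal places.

seg 1 [0°–145.6°] dwell: s stays 0.0000
seg 2 [145.6°–199.1°] cycloidal, h=22: θ=148° here. β=2.4, B=53.5. 22·(0.0449 − sin(2π·0.0449)/(2π)) = 0.0130 → s = 0.0130
radial distance = base radius + s = 47 + 0.0130 = 47.0130

47.0130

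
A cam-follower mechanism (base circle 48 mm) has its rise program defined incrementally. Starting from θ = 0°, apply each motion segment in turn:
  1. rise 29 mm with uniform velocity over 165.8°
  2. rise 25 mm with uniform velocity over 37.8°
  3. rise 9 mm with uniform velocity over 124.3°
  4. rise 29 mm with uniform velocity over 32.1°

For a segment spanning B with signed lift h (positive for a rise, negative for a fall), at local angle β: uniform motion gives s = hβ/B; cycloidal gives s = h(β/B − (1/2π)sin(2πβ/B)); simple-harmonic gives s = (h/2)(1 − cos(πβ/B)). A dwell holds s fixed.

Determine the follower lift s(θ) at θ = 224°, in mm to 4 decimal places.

seg 1 [0°–165.8°] uniform, h=29: full span → s += 29 → s = 29.0000
seg 2 [165.8°–203.6°] uniform, h=25: full span → s += 25 → s = 54.0000
seg 3 [203.6°–327.9°] uniform, h=9: θ=224° here. β=20.4, B=124.3. 9·20.4/124.3 = 1.4771 → s = 55.4771

55.4771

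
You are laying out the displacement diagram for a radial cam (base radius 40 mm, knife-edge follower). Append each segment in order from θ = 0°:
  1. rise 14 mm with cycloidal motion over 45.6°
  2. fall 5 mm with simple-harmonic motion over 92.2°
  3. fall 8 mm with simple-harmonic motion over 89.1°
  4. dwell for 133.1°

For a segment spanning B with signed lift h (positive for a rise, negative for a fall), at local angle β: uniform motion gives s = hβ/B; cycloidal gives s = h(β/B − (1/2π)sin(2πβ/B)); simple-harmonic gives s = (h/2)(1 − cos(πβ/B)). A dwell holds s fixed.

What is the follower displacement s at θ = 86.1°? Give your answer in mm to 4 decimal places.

seg 1 [0°–45.6°] cycloidal, h=14: full span → s += 14 → s = 14.0000
seg 2 [45.6°–137.8°] simple-harmonic, h=-5: θ=86.1° here. β=40.5, B=92.2. -5/2·(1 − cos(π·0.4393)) = -2.0259 → s = 11.9741

11.9741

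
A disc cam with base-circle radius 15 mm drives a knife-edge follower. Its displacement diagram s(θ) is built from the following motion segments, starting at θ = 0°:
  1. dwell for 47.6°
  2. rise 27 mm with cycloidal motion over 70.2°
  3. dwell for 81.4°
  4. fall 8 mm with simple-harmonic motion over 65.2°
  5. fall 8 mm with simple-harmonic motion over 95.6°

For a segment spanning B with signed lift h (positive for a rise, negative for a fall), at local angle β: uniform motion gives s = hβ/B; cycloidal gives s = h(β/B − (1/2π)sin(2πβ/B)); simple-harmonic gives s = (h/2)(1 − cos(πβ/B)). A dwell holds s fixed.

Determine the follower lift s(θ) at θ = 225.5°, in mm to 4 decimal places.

seg 1 [0°–47.6°] dwell: s stays 0.0000
seg 2 [47.6°–117.8°] cycloidal, h=27: full span → s += 27 → s = 27.0000
seg 3 [117.8°–199.2°] dwell: s stays 27.0000
seg 4 [199.2°–264.4°] simple-harmonic, h=-8: θ=225.5° here. β=26.3, B=65.2. -8/2·(1 − cos(π·0.4034)) = -2.8043 → s = 24.1957

24.1957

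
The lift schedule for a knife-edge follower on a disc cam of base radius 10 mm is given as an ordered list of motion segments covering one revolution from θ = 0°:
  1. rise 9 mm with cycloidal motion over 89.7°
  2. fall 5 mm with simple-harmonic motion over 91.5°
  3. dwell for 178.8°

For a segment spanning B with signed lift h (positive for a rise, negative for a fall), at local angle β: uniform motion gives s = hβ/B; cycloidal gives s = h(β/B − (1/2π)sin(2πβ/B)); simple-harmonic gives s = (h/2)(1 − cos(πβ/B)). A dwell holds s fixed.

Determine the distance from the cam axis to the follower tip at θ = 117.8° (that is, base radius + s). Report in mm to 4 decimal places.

seg 1 [0°–89.7°] cycloidal, h=9: full span → s += 9 → s = 9.0000
seg 2 [89.7°–181.2°] simple-harmonic, h=-5: θ=117.8° here. β=28.1, B=91.5. -5/2·(1 − cos(π·0.3071)) = -1.0760 → s = 7.9240
radial distance = base radius + s = 10 + 7.9240 = 17.9240

17.9240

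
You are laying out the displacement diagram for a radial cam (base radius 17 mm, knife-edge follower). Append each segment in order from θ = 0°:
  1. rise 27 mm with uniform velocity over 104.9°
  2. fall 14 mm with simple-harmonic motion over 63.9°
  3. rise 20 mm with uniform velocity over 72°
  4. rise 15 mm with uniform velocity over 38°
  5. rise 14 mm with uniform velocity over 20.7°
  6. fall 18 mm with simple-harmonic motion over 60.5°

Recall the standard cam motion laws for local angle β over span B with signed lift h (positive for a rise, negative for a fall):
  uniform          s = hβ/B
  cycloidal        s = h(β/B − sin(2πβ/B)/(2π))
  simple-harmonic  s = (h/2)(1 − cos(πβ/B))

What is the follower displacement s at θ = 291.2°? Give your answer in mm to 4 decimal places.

seg 1 [0°–104.9°] uniform, h=27: full span → s += 27 → s = 27.0000
seg 2 [104.9°–168.8°] simple-harmonic, h=-14: full span → s += -14 → s = 13.0000
seg 3 [168.8°–240.8°] uniform, h=20: full span → s += 20 → s = 33.0000
seg 4 [240.8°–278.8°] uniform, h=15: full span → s += 15 → s = 48.0000
seg 5 [278.8°–299.5°] uniform, h=14: θ=291.2° here. β=12.4, B=20.7. 14·12.4/20.7 = 8.3865 → s = 56.3865

56.3865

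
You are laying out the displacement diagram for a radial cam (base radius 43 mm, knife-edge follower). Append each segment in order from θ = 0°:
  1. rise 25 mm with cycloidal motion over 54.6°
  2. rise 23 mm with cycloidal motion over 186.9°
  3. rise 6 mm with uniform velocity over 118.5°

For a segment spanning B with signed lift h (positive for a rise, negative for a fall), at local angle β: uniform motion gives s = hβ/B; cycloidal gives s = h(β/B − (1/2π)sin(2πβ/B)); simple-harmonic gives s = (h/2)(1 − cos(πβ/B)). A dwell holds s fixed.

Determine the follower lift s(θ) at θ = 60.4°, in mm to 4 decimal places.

seg 1 [0°–54.6°] cycloidal, h=25: full span → s += 25 → s = 25.0000
seg 2 [54.6°–241.5°] cycloidal, h=23: θ=60.4° here. β=5.8, B=186.9. 23·(0.0310 − sin(2π·0.0310)/(2π)) = 0.0045 → s = 25.0045

25.0045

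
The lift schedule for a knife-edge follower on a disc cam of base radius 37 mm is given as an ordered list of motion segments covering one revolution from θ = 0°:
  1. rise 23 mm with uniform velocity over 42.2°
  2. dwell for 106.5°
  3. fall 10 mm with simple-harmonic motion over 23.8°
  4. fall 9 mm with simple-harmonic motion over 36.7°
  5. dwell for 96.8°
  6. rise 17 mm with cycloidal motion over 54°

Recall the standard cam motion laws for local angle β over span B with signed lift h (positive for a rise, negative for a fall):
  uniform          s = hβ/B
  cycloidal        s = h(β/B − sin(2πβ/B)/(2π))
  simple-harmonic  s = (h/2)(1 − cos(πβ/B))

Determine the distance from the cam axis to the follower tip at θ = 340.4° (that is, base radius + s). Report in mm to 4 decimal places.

seg 1 [0°–42.2°] uniform, h=23: full span → s += 23 → s = 23.0000
seg 2 [42.2°–148.7°] dwell: s stays 23.0000
seg 3 [148.7°–172.5°] simple-harmonic, h=-10: full span → s += -10 → s = 13.0000
seg 4 [172.5°–209.2°] simple-harmonic, h=-9: full span → s += -9 → s = 4.0000
seg 5 [209.2°–306°] dwell: s stays 4.0000
seg 6 [306°–360°] cycloidal, h=17: θ=340.4° here. β=34.4, B=54. 17·(0.6370 − sin(2π·0.6370)/(2π)) = 12.8819 → s = 16.8819
radial distance = base radius + s = 37 + 16.8819 = 53.8819

53.8819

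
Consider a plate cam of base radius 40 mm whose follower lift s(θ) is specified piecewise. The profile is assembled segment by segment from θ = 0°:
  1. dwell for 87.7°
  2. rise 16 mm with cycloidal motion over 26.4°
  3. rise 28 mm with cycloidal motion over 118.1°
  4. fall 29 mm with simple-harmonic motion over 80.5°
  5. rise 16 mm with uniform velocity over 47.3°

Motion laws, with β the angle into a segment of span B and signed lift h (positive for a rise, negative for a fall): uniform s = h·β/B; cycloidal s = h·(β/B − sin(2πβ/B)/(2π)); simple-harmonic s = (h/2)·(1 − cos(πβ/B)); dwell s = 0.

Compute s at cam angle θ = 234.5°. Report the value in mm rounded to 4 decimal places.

seg 1 [0°–87.7°] dwell: s stays 0.0000
seg 2 [87.7°–114.1°] cycloidal, h=16: full span → s += 16 → s = 16.0000
seg 3 [114.1°–232.2°] cycloidal, h=28: full span → s += 28 → s = 44.0000
seg 4 [232.2°–312.7°] simple-harmonic, h=-29: θ=234.5° here. β=2.3, B=80.5. -29/2·(1 − cos(π·0.0286)) = -0.0584 → s = 43.9416

43.9416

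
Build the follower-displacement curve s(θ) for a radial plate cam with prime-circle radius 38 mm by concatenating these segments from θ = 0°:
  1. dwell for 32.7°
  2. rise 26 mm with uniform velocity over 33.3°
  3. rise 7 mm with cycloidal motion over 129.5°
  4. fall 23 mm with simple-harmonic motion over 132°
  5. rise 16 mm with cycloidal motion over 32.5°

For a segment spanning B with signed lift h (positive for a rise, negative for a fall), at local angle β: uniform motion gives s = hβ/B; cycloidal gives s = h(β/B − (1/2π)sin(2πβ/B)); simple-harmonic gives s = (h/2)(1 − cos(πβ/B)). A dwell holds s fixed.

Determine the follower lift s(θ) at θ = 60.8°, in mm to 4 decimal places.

seg 1 [0°–32.7°] dwell: s stays 0.0000
seg 2 [32.7°–66°] uniform, h=26: θ=60.8° here. β=28.1, B=33.3. 26·28.1/33.3 = 21.9399 → s = 21.9399

21.9399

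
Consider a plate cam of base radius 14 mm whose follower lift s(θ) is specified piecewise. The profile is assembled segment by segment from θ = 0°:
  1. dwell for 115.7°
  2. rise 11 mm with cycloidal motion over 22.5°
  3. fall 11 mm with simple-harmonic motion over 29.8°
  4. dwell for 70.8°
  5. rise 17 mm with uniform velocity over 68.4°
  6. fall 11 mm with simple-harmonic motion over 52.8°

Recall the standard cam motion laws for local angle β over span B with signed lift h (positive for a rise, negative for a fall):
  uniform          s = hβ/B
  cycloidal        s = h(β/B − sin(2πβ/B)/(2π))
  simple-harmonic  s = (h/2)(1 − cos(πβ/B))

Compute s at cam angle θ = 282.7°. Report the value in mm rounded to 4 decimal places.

seg 1 [0°–115.7°] dwell: s stays 0.0000
seg 2 [115.7°–138.2°] cycloidal, h=11: full span → s += 11 → s = 11.0000
seg 3 [138.2°–168°] simple-harmonic, h=-11: full span → s += -11 → s = 0.0000
seg 4 [168°–238.8°] dwell: s stays 0.0000
seg 5 [238.8°–307.2°] uniform, h=17: θ=282.7° here. β=43.9, B=68.4. 17·43.9/68.4 = 10.9108 → s = 10.9108

10.9108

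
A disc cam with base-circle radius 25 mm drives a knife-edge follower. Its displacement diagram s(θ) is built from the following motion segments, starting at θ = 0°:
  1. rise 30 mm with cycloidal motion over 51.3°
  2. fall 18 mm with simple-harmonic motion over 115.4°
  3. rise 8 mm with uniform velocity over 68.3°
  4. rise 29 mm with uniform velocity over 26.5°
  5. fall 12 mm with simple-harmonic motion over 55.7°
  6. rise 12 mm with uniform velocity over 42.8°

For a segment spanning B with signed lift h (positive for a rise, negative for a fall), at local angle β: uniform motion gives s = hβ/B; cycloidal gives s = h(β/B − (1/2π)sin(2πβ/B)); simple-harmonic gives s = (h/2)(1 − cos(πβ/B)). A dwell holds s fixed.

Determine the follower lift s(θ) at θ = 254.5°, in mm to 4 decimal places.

seg 1 [0°–51.3°] cycloidal, h=30: full span → s += 30 → s = 30.0000
seg 2 [51.3°–166.7°] simple-harmonic, h=-18: full span → s += -18 → s = 12.0000
seg 3 [166.7°–235°] uniform, h=8: full span → s += 8 → s = 20.0000
seg 4 [235°–261.5°] uniform, h=29: θ=254.5° here. β=19.5, B=26.5. 29·19.5/26.5 = 21.3396 → s = 41.3396

41.3396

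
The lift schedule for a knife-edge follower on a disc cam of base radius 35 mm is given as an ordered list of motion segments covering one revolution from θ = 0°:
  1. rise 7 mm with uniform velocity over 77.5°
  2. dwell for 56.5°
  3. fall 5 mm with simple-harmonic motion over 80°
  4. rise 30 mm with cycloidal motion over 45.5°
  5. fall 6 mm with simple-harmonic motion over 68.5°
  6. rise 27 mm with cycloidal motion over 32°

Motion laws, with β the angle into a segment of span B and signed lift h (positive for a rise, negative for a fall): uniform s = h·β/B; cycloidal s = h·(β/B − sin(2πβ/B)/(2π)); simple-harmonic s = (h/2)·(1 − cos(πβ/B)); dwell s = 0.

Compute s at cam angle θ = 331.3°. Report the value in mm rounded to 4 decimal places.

seg 1 [0°–77.5°] uniform, h=7: full span → s += 7 → s = 7.0000
seg 2 [77.5°–134°] dwell: s stays 7.0000
seg 3 [134°–214°] simple-harmonic, h=-5: full span → s += -5 → s = 2.0000
seg 4 [214°–259.5°] cycloidal, h=30: full span → s += 30 → s = 32.0000
seg 5 [259.5°–328°] simple-harmonic, h=-6: full span → s += -6 → s = 26.0000
seg 6 [328°–360°] cycloidal, h=27: θ=331.3° here. β=3.3, B=32. 27·(0.1031 − sin(2π·0.1031)/(2π)) = 0.1908 → s = 26.1908

26.1908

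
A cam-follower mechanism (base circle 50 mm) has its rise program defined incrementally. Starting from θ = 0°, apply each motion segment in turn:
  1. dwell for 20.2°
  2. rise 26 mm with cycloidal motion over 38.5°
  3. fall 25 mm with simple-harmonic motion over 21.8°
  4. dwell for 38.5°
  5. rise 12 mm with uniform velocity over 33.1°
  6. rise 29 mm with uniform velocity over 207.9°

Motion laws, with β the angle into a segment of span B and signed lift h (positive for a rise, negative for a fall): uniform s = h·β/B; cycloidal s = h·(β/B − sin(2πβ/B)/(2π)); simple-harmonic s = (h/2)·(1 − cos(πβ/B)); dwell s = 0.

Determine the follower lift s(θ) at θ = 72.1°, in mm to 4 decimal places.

seg 1 [0°–20.2°] dwell: s stays 0.0000
seg 2 [20.2°–58.7°] cycloidal, h=26: full span → s += 26 → s = 26.0000
seg 3 [58.7°–80.5°] simple-harmonic, h=-25: θ=72.1° here. β=13.4, B=21.8. -25/2·(1 − cos(π·0.6147)) = -16.9066 → s = 9.0934

9.0934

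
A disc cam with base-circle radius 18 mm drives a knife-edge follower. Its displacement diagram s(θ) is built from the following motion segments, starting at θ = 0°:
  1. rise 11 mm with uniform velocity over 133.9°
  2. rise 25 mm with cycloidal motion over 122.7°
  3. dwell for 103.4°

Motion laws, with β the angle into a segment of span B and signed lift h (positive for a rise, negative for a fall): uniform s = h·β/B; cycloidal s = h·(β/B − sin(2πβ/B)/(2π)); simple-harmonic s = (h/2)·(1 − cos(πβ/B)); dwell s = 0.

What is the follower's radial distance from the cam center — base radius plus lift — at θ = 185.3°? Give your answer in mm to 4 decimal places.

seg 1 [0°–133.9°] uniform, h=11: full span → s += 11 → s = 11.0000
seg 2 [133.9°–256.6°] cycloidal, h=25: θ=185.3° here. β=51.4, B=122.7. 25·(0.4189 − sin(2π·0.4189)/(2π)) = 8.5320 → s = 19.5320
radial distance = base radius + s = 18 + 19.5320 = 37.5320

37.5320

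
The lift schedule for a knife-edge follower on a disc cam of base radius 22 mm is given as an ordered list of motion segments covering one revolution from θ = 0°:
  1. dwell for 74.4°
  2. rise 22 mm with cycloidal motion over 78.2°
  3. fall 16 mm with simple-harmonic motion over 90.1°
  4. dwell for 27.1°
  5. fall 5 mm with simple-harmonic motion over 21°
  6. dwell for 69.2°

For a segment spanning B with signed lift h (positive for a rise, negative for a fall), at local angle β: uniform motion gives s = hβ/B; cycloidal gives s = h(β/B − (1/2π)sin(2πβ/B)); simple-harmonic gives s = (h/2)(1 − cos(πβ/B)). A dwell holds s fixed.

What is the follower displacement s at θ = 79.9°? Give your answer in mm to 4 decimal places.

seg 1 [0°–74.4°] dwell: s stays 0.0000
seg 2 [74.4°–152.6°] cycloidal, h=22: θ=79.9° here. β=5.5, B=78.2. 22·(0.0703 − sin(2π·0.0703)/(2π)) = 0.0499 → s = 0.0499

0.0499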